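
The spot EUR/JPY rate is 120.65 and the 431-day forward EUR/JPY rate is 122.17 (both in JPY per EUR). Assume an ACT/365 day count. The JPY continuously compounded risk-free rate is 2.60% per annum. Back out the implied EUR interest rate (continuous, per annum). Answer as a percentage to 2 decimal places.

F = S·e^((r_JPY − r_EUR)T) ⇒ r_EUR = r_JPY − ln(F/S)/T
ln(122.17/120.65) = 0.012520; /(431/365) = 0.010603
r_EUR = 0.0260 − 0.010603 = 0.015397
r_EUR = 1.54%

1.54%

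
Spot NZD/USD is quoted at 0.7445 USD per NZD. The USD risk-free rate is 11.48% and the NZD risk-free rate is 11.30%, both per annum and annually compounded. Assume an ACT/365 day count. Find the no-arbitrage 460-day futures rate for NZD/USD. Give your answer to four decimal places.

0.7460

By covered interest parity, F = S · (1+r_USD)^T / (1+r_NZD)^T
= 0.7445 × 1.146783 / 1.144450 = 0.7445 × 1.002039
F = 0.7460 USD per NZD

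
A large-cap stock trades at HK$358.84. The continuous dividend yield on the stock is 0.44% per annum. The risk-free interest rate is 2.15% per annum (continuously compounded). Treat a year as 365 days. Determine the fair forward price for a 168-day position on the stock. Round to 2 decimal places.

HK$361.68

F = S·e^((r − q)T) = 358.84 · e^((0.0215 − 0.0044) × 168/365)
= 358.84 · e^0.007871 = 358.84 × 1.007902
F = HK$361.68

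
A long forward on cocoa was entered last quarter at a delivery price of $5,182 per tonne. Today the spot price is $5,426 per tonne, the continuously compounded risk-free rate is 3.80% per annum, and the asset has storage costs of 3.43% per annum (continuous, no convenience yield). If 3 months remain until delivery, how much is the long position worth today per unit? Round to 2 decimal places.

$339.72 per tonne

Current fair forward for the remaining 3 months: F = S·e^((r + u)·T), (r + u) = 0.0380 + 0.0343 = 0.0723
F = 5426 · e^(0.0723 × 3/12) = 5426 × 1.01823934 = 5524.9667
Value of long forward = (F − K)·e^(−rT) = (5524.9667 − 5182) · e^(−0.0380·3/12)
= 342.9667 × 0.99054498 = 339.72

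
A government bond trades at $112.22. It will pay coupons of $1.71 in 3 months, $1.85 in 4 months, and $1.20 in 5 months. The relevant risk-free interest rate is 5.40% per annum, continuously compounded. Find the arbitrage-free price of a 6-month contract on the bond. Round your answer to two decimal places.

PV(coupons) I = 1.71·e^(−0.0540·3/12) + 1.85·e^(−0.0540·4/12) + 1.20·e^(−0.0540·5/12)
I = 1.6871 + 1.8170 + 1.1733 = 4.6774
F = (S − I)·e^(rT) = (112.22 − 4.6774) · e^(0.0540·6/12)
= 107.5426 · e^0.027000 = 107.5426 × 1.027368 = $110.49

$110.49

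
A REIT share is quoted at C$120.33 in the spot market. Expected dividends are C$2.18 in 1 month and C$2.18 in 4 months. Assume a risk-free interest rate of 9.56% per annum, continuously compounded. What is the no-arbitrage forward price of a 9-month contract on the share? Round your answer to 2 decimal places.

PV(dividends) I = 2.18·e^(−0.0956·1/12) + 2.18·e^(−0.0956·4/12)
I = 2.1627 + 2.1116 = 4.2743
F = (S − I)·e^(rT) = (120.33 − 4.2743) · e^(0.0956·9/12)
= 116.0557 · e^0.071700 = 116.0557 × 1.074333 = C$124.68

C$124.68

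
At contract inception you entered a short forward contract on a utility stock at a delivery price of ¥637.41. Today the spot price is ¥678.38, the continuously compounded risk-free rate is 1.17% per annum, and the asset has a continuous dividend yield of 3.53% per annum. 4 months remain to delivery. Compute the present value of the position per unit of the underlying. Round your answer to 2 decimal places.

-¥35.52

Current fair forward for the remaining 4 months: F = S·e^((r − q)·T), (r − q) = 0.0117 − 0.0353 = -0.0236
F = 678.38 · e^(-0.0236 × 4/12) = 678.38 × 0.992164 = 673.0642
Value of long forward = (F − K)·e^(−rT) = (673.0642 − 637.41) · e^(−0.0117·4/12)
= 35.6542 × 0.996108 = 35.52
Short position value = −(long value) = -¥35.52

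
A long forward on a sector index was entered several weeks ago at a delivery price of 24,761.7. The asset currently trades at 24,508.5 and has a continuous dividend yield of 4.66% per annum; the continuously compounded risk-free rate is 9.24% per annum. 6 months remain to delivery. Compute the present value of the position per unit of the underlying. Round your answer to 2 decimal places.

Current fair forward for the remaining 6 months: F = S·e^((r − q)·T), (r − q) = 0.0924 − 0.0466 = 0.0458
F = 24508.5 · e^(0.0458 × 6/12) = 24508.5 × 1.02316422 = 25076.2203
Value of long forward = (F − K)·e^(−rT) = (25076.2203 − 24761.7) · e^(−0.0924·6/12)
= 314.5203 × 0.95485097 = 300.32

300.32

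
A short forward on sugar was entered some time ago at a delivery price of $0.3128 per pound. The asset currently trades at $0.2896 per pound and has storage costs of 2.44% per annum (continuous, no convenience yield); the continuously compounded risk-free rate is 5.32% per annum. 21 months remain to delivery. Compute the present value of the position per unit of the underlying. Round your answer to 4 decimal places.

Current fair forward for the remaining 21 months: F = S·e^((r + u)·T), (r + u) = 0.0532 + 0.0244 = 0.0776
F = 0.2896 · e^(0.0776 × 21/12) = 0.2896 × 1.145453 = 0.3317
Value of long forward = (F − K)·e^(−rT) = (0.3317 − 0.3128) · e^(−0.0532·21/12)
= 0.0189 × 0.911102 = 0.0172
Short position value = −(long value) = -$0.0172

-$0.0172 per pound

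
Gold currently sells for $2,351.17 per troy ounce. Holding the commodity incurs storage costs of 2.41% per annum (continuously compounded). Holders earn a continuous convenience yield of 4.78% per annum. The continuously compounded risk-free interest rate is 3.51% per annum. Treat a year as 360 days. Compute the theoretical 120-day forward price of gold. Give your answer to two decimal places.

$2,360.12 per troy ounce

Net carry = r + u − y = 0.0351 + 0.0241 − 0.0478 = 0.0114
F = S·e^((r+u−y)T) = 2351.17 · e^(0.0114 × 120/360) = 2351.17 · e^0.00380000
= 2351.17 × 1.00380723 = $2,360.12 per troy ounce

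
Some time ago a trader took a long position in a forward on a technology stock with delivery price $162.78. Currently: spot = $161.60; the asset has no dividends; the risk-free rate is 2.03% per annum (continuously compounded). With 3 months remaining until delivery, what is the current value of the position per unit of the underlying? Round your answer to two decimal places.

-$0.36

Current fair forward for the remaining 3 months: F = S·e^(r·T), r = 0.0203
F = 161.60 · e^(0.0203 × 3/12) = 161.60 × 1.005088 = 162.4222
Value of long forward = (F − K)·e^(−rT) = (162.4222 − 162.78) · e^(−0.0203·3/12)
= -0.3578 × 0.994938 = -0.36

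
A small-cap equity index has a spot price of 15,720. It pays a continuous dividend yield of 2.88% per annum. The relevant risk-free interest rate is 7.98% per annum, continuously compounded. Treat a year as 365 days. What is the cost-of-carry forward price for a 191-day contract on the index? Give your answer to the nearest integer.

F = S·e^((r − q)T) = 15720 · e^((0.0798 − 0.0288) × 191/365)
= 15720 · e^0.026688 = 15720 × 1.027047
F = 16,145

16,145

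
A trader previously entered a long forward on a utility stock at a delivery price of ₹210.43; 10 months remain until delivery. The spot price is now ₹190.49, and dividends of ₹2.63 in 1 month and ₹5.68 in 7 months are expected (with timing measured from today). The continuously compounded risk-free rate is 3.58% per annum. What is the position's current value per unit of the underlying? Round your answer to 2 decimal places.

PV(remaining dividends) I = 2.63·e^(−0.0358·1/12) + 5.68·e^(−0.0358·7/12) = 8.1848
Current forward F = (S − I)·e^(rT) = (190.49 − 8.1848)·e^(0.0358·10/12) = 182.3052 × 1.030283 = 187.8259
Value (long) = (F − K)·e^(−rT) = (187.8259 − 210.43) × 0.970607 = -21.9397
Value = -₹21.94

-₹21.94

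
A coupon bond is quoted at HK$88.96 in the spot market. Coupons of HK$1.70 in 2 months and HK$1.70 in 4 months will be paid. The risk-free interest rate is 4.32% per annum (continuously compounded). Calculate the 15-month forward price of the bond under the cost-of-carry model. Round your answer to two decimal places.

PV(coupons) I = 1.70·e^(−0.0432·2/12) + 1.70·e^(−0.0432·4/12)
I = 1.6878 + 1.6757 = 3.3635
F = (S − I)·e^(rT) = (88.96 − 3.3635) · e^(0.0432·15/12)
= 85.5965 · e^0.054000 = 85.5965 × 1.055485 = HK$90.35

HK$90.35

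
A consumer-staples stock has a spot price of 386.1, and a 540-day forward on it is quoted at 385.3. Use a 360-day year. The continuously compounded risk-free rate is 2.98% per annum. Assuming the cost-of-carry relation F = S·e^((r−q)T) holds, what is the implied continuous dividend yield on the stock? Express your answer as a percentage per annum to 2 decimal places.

From F = S·e^((r−q)T): (r − q) = ln(F/S)/T
ln(385.3/386.1) = ln(0.997928) = -0.002074
(r − q) = -0.002074 / (540/360) = -0.001383
q = r − ln(F/S)/T = 0.0298 + 0.001383 = 0.031183
q = 3.12%

3.12%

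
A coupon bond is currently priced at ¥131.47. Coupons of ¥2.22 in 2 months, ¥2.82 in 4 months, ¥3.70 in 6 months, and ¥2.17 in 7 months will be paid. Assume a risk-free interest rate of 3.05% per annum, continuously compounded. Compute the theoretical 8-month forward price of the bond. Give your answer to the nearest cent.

PV(coupons) I = 2.22·e^(−0.0305·2/12) + 2.82·e^(−0.0305·4/12) + 3.70·e^(−0.0305·6/12) + 2.17·e^(−0.0305·7/12)
I = 2.2087 + 2.7915 + 3.6440 + 2.1317 = 10.7759
F = (S − I)·e^(rT) = (131.47 − 10.7759) · e^(0.0305·8/12)
= 120.6941 · e^0.020333 = 120.6941 × 1.020541 = ¥123.17

¥123.17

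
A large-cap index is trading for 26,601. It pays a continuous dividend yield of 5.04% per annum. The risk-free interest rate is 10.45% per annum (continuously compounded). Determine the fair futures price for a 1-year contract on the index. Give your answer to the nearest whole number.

28,080

F = S·e^((r − q)T) = 26601 · e^((0.1045 − 0.0504) × 1)
= 26601 · e^0.054100 = 26601 × 1.055590
F = 28,080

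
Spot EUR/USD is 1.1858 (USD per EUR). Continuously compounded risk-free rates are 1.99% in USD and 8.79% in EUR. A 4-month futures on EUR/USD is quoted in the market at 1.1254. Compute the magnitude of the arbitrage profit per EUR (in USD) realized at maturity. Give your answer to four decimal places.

0.0338 per EUR (in USD)

Fair futures: F* = S·e^(carry·T), with carry = (r_USD − r_EUR) = 0.0199 − 0.0879 = -0.0680
F* = 1.1858 · e^(-0.0680 × 4/12) = 1.1858 · e^-0.022667 = 1.1858 × 0.977588 = 1.1592
Market 1.1254 < fair 1.1592: forward underpriced → reverse cash-and-carry (short spot, go long the forward).
At maturity, profit = |F_mkt − F*| = |1.1254 − 1.1592| = 0.0338 per EUR (in USD)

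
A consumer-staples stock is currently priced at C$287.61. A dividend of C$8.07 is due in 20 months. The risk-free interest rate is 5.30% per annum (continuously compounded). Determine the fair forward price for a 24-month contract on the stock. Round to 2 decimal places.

C$311.56

PV(dividends) I = 8.07·e^(−0.0530·20/12)
I = 7.3877
F = (S − I)·e^(rT) = (287.61 − 7.3877) · e^(0.0530·24/12)
= 280.2223 · e^0.106000 = 280.2223 × 1.111822 = C$311.56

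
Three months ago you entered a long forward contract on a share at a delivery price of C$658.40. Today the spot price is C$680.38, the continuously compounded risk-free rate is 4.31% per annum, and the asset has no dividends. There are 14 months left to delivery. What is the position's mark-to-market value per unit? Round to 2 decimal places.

C$54.27

Current fair forward for the remaining 14 months: F = S·e^(r·T), r = 0.0431
F = 680.38 · e^(0.0431 × 14/12) = 680.38 × 1.051569 = 715.4665
Value of long forward = (F − K)·e^(−rT) = (715.4665 − 658.40) · e^(−0.0431·14/12)
= 57.0665 × 0.950960 = 54.27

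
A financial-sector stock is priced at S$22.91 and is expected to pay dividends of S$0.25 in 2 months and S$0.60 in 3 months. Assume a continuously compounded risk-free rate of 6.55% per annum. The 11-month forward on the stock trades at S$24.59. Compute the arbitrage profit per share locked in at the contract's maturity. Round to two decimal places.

PV(dividends) I = 0.25·e^(−0.0655·2/12) + 0.60·e^(−0.0655·3/12) = 0.8375
Fair forward F* = (S − I)·e^(rT) = (22.91 − 0.8375)·e^0.060042 = 22.0725 × 1.061881 = 23.4384
Market S$24.59 > fair 23.4384: forward overpriced → cash-and-carry (borrow at r, buy the stock and collect the dividends, short the forward).
Profit at T = |F_mkt − F*| = |24.59 − 23.4384| = S$1.15 per share

S$1.15 per share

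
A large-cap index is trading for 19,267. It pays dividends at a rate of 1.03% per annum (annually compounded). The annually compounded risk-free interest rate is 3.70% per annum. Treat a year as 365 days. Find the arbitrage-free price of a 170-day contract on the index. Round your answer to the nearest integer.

19,503

F = S · (1+r)^T / (1+q)^T
= 19267 × 1.017066 / 1.004784 = 19267 × 1.012224
F = 19,503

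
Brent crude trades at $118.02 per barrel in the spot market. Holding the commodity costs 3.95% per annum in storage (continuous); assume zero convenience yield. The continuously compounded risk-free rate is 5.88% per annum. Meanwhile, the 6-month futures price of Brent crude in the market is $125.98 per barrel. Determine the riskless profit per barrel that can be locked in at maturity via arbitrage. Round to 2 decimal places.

Fair futures: F* = S·e^(carry·T), with carry = (r + u) = 0.0588 + 0.0395 = 0.0983
F* = 118.02 · e^(0.0983 × 6/12) = 118.02 · e^0.049150 = 118.02 × 1.050378 = $123.9656
Market $125.98 > fair $123.9656: forward overpriced → cash-and-carry (buy spot, short the forward).
At maturity, profit = |F_mkt − F*| = |125.98 − 123.9656| = $2.01 per barrel

$2.01 per barrel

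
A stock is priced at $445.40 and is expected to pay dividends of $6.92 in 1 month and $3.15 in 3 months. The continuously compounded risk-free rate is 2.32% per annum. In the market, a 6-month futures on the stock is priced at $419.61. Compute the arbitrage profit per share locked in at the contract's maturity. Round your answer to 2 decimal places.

PV(dividends) I = 6.92·e^(−0.0232·1/12) + 3.15·e^(−0.0232·3/12) = 10.0384
Fair futures F* = (S − I)·e^(rT) = (445.40 − 10.0384)·e^0.011600 = 435.3616 × 1.011668 = 440.4414
Market $419.61 < fair 440.4414: forward underpriced → reverse cash-and-carry (short the stock, invest proceeds at r, pay the dividends, go long the forward).
Profit at T = |F_mkt − F*| = |419.61 − 440.4414| = $20.83 per share

$20.83 per share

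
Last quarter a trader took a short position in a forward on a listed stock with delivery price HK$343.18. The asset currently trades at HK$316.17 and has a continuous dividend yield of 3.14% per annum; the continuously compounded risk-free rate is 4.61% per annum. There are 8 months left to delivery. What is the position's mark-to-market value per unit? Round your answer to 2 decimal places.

Current fair forward for the remaining 8 months: F = S·e^((r − q)·T), (r − q) = 0.0461 − 0.0314 = 0.0147
F = 316.17 · e^(0.0147 × 8/12) = 316.17 × 1.009848 = 319.2836
Value of long forward = (F − K)·e^(−rT) = (319.2836 − 343.18) · e^(−0.0461·8/12)
= -23.8964 × 0.969734 = -23.17
Short position value = −(long value) = HK$23.17

HK$23.17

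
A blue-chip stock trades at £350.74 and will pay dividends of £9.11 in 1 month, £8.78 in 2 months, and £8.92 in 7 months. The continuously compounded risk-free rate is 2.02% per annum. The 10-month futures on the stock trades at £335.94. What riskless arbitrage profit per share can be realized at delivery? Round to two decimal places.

PV(dividends) I = 9.11·e^(−0.0202·1/12) + 8.78·e^(−0.0202·2/12) + 8.92·e^(−0.0202·7/12) = 26.6607
Fair futures F* = (S − I)·e^(rT) = (350.74 − 26.6607)·e^0.016833 = 324.0793 × 1.016975 = 329.5805
Market £335.94 > fair 329.5805: forward overpriced → cash-and-carry (borrow at r, buy the stock and collect the dividends, short the forward).
Profit at T = |F_mkt − F*| = |335.94 − 329.5805| = £6.36 per share

£6.36 per share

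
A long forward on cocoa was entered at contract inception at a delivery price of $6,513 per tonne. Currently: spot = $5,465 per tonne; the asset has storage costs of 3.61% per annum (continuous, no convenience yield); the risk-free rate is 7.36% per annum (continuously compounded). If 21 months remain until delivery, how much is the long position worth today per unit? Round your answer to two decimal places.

Current fair forward for the remaining 21 months: F = S·e^((r + u)·T), (r + u) = 0.0736 + 0.0361 = 0.1097
F = 5465 · e^(0.1097 × 21/12) = 5465 × 1.21164023 = 6621.6139
Value of long forward = (F − K)·e^(−rT) = (6621.6139 − 6513) · e^(−0.0736·21/12)
= 108.6139 × 0.87914978 = 95.49

$95.49 per tonne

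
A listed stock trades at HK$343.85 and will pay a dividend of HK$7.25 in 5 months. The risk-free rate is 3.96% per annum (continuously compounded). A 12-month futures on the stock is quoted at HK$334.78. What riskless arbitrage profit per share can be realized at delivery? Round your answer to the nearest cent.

PV(dividends) I = 7.25·e^(−0.0396·5/12) = 7.1314
Fair futures F* = (S − I)·e^(rT) = (343.85 − 7.1314)·e^0.039600 = 336.7186 × 1.040395 = 350.3203
Market HK$334.78 < fair 350.3203: forward underpriced → reverse cash-and-carry (short the stock, invest proceeds at r, pay the dividends, go long the forward).
Profit at T = |F_mkt − F*| = |334.78 − 350.3203| = HK$15.54 per share

HK$15.54 per share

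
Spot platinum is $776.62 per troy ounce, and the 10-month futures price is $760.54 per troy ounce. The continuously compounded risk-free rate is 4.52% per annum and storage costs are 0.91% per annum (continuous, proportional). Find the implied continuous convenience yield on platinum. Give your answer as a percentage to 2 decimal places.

7.94%

F = S·e^((r+u−y)T) ⇒ (r+u−y) = ln(F/S)/T
ln(760.54/776.62) = -0.020922; /T ⇒ -0.025106
y = r + u − ln(F/S)/T = 0.0452 + 0.0091 + 0.025106 = 0.079406
y = 7.94%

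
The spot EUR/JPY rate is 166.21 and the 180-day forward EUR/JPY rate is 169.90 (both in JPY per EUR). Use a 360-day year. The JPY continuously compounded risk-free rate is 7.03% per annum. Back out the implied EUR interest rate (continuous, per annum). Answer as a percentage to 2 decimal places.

2.64%

F = S·e^((r_JPY − r_EUR)T) ⇒ r_EUR = r_JPY − ln(F/S)/T
ln(169.90/166.21) = 0.021958; /(180/360) = 0.043916
r_EUR = 0.0703 − 0.043916 = 0.026384
r_EUR = 2.64%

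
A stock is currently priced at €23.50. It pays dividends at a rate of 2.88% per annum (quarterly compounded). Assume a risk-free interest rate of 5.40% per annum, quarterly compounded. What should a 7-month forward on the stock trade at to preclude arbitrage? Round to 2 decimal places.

F = S · (1+r/4)^(4T) / (1+q/4)^(4T)
= 23.50 × 1.031784 / 1.016881 = 23.50 × 1.014656
F = €23.84

€23.84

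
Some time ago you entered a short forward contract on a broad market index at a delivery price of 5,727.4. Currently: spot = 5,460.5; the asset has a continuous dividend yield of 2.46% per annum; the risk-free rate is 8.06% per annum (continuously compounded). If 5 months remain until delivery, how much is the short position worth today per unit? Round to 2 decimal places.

Current fair forward for the remaining 5 months: F = S·e^((r − q)·T), (r − q) = 0.0806 − 0.0246 = 0.0560
F = 5460.5 · e^(0.0560 × 5/12) = 5460.5 × 1.02360769 = 5589.4098
Value of long forward = (F − K)·e^(−rT) = (5589.4098 − 5727.4) · e^(−0.0806·5/12)
= -137.9902 × 0.96697433 = -133.43
Short position value = −(long value) = 133.43

133.43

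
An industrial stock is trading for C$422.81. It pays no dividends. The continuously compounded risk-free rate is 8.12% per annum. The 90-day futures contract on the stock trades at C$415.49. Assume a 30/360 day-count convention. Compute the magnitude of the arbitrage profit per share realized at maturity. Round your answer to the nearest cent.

C$15.99 per share

Fair futures: F* = S·e^(carry·T), with carry = r = 0.0812
F* = 422.81 · e^(0.0812 × 90/360) = 422.81 · e^0.020300 = 422.81 × 1.020507 = C$431.4806
Market C$415.49 < fair C$431.4806: forward underpriced → reverse cash-and-carry (short spot, go long the forward).
At maturity, profit = |F_mkt − F*| = |415.49 − 431.4806| = C$15.99 per share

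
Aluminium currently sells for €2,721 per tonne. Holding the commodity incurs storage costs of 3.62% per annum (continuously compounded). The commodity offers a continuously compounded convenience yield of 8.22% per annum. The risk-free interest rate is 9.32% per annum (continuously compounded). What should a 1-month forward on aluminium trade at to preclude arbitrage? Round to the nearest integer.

€2,732 per tonne

Net carry = r + u − y = 0.0932 + 0.0362 − 0.0822 = 0.0472
F = S·e^((r+u−y)T) = 2721 · e^(0.0472 × 1/12) = 2721 · e^0.003933
= 2721 × 1.003941 = €2,732 per tonne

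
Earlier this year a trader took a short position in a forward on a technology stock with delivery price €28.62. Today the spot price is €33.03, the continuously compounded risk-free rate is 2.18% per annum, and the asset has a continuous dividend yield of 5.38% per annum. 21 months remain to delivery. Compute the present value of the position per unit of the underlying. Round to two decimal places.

-€2.51

Current fair forward for the remaining 21 months: F = S·e^((r − q)·T), (r − q) = 0.0218 − 0.0538 = -0.0320
F = 33.03 · e^(-0.0320 × 21/12) = 33.03 × 0.945539 = 31.2312
Value of long forward = (F − K)·e^(−rT) = (31.2312 − 28.62) · e^(−0.0218·21/12)
= 2.6112 × 0.962569 = 2.51
Short position value = −(long value) = -€2.51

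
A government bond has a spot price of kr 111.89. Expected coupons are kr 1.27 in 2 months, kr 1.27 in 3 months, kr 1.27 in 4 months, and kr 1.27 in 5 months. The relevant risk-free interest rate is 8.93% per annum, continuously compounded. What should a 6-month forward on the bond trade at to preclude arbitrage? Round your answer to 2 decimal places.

PV(coupons) I = 1.27·e^(−0.0893·2/12) + 1.27·e^(−0.0893·3/12) + 1.27·e^(−0.0893·4/12) + 1.27·e^(−0.0893·5/12)
I = 1.2512 + 1.2420 + 1.2328 + 1.2236 = 4.9496
F = (S − I)·e^(rT) = (111.89 − 4.9496) · e^(0.0893·6/12)
= 106.9404 · e^0.044650 = 106.9404 × 1.045662 = kr 111.82

kr 111.82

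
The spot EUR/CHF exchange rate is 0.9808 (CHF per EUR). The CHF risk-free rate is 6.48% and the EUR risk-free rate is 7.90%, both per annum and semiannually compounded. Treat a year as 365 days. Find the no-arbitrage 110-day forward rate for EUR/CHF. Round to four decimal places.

0.9768

By covered interest parity, F = S · (1+r_CHF/2)^(2T) / (1+r_EUR/2)^(2T)
= 0.9808 × 1.019405 / 1.023625 = 0.9808 × 0.995877
F = 0.9768 CHF per EUR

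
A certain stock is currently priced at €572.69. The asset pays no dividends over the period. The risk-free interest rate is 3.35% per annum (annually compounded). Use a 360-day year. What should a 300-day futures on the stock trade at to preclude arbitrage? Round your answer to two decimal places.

F = S · (1+r)^T
= 572.69 × 1.027840
F = €588.63

€588.63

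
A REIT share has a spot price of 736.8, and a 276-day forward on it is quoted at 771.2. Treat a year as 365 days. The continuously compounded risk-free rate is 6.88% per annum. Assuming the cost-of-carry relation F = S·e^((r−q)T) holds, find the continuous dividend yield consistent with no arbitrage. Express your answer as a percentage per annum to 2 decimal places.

0.85%

From F = S·e^((r−q)T): (r − q) = ln(F/S)/T
ln(771.2/736.8) = ln(1.046688) = 0.045631
(r − q) = 0.045631 / (276/365) = 0.060345
q = r − ln(F/S)/T = 0.0688 − 0.060345 = 0.008455
q = 0.85%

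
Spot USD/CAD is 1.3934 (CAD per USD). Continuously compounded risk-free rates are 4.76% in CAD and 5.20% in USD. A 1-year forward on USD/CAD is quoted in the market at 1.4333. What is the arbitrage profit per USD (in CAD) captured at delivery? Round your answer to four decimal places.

Fair forward: F* = S·e^(carry·T), with carry = (r_CAD − r_USD) = 0.0476 − 0.0520 = -0.0044
F* = 1.3934 · e^(-0.0044 × 1) = 1.3934 · e^-0.004400 = 1.3934 × 0.995610 = 1.3873
Market 1.4333 > fair 1.3873: forward overpriced → cash-and-carry (buy spot, short the forward).
At maturity, profit = |F_mkt − F*| = |1.4333 − 1.3873| = 0.0460 per USD (in CAD)

0.0460 per USD (in CAD)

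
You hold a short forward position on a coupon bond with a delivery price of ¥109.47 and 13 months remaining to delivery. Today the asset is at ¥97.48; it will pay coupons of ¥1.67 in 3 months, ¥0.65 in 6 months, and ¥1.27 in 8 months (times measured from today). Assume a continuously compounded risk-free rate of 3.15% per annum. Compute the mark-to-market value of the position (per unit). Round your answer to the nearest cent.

¥11.86

PV(remaining coupons) I = 1.67·e^(−0.0315·3/12) + 0.65·e^(−0.0315·6/12) + 1.27·e^(−0.0315·8/12) = 3.5404
Current forward F = (S − I)·e^(rT) = (97.48 − 3.5404)·e^(0.0315·13/12) = 93.9396 × 1.034714 = 97.2006
Value (long) = (F − K)·e^(−rT) = (97.2006 − 109.47) × 0.966451 = -11.8578
Short position value = −(long value) = ¥11.86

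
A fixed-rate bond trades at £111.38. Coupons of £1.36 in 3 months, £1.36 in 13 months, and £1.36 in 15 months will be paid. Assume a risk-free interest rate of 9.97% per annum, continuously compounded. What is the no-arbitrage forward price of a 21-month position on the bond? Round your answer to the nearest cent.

£128.15

PV(coupons) I = 1.36·e^(−0.0997·3/12) + 1.36·e^(−0.0997·13/12) + 1.36·e^(−0.0997·15/12)
I = 1.3265 + 1.2208 + 1.2006 = 3.7479
F = (S − I)·e^(rT) = (111.38 − 3.7479) · e^(0.0997·21/12)
= 107.6321 · e^0.174475 = 107.6321 × 1.190621 = £128.15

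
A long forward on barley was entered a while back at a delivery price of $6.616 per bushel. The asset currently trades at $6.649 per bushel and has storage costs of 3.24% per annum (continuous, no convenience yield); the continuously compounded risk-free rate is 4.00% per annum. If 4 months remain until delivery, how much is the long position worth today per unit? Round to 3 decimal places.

Current fair forward for the remaining 4 months: F = S·e^((r + u)·T), (r + u) = 0.0400 + 0.0324 = 0.0724
F = 6.649 · e^(0.0724 × 4/12) = 6.649 × 1.024427 = 6.8114
Value of long forward = (F − K)·e^(−rT) = (6.8114 − 6.616) · e^(−0.0400·4/12)
= 0.1954 × 0.986755 = 0.193

$0.193 per bushel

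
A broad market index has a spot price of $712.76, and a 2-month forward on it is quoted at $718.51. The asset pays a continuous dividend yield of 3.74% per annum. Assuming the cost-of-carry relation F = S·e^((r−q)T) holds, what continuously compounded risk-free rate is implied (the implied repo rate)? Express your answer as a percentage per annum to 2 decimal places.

8.56%

From F = S·e^((r−q)T): (r − q) = ln(F/S)/T
ln(718.51/712.76) = ln(1.008067) = 0.008035
(r − q) = 0.008035 / (2/12) = 0.048210
r = ln(F/S)/T + q = 0.048210 + 0.0374 = 0.085610
r = 8.56%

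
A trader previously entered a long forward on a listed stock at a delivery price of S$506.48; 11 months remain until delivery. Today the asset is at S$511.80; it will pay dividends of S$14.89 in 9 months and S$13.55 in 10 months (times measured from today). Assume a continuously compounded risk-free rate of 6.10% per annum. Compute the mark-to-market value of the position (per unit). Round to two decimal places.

PV(remaining dividends) I = 14.89·e^(−0.0610·9/12) + 13.55·e^(−0.0610·10/12) = 27.1026
Current forward F = (S − I)·e^(rT) = (511.80 − 27.1026)·e^(0.0610·11/12) = 484.6974 × 1.057510 = 512.5723
Value (long) = (F − K)·e^(−rT) = (512.5723 − 506.48) × 0.945618 = 5.7610
Value = S$5.76

S$5.76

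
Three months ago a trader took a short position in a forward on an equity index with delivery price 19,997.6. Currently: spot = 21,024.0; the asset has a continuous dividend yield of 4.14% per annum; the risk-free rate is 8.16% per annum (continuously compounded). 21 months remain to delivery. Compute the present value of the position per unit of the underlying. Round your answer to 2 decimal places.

-2218.21

Current fair forward for the remaining 21 months: F = S·e^((r − q)·T), (r − q) = 0.0816 − 0.0414 = 0.0402
F = 21024.0 · e^(0.0402 × 21/12) = 21024.0 × 1.07288362 = 22556.3052
Value of long forward = (F − K)·e^(−rT) = (22556.3052 − 19997.6) · e^(−0.0816·21/12)
= 2558.7052 × 0.86692744 = 2218.21
Short position value = −(long value) = -2218.21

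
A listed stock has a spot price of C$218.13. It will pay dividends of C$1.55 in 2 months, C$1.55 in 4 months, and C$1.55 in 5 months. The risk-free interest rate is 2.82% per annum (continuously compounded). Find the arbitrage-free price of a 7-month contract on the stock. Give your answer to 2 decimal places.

PV(dividends) I = 1.55·e^(−0.0282·2/12) + 1.55·e^(−0.0282·4/12) + 1.55·e^(−0.0282·5/12)
I = 1.5427 + 1.5355 + 1.5319 = 4.6101
F = (S − I)·e^(rT) = (218.13 − 4.6101) · e^(0.0282·7/12)
= 213.5199 · e^0.016450 = 213.5199 × 1.016586 = C$217.06

C$217.06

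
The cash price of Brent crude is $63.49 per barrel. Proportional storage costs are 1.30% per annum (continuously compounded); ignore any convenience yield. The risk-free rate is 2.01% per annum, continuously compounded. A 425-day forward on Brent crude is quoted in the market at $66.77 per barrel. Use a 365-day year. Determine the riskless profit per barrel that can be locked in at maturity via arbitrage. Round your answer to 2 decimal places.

$0.79 per barrel

Fair forward: F* = S·e^(carry·T), with carry = (r + u) = 0.0201 + 0.0130 = 0.0331
F* = 63.49 · e^(0.0331 × 425/365) = 63.49 · e^0.038541 = 63.49 × 1.039293 = $65.9847
Market $66.77 > fair $65.9847: forward overpriced → cash-and-carry (buy spot, short the forward).
At maturity, profit = |F_mkt − F*| = |66.77 − 65.9847| = $0.79 per barrel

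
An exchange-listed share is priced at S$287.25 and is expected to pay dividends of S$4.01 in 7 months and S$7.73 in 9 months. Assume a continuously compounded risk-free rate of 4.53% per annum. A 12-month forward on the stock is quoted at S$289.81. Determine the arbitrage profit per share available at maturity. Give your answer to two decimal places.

PV(dividends) I = 4.01·e^(−0.0453·7/12) + 7.73·e^(−0.0453·9/12) = 11.3772
Fair forward F* = (S − I)·e^(rT) = (287.25 − 11.3772)·e^0.045300 = 275.8728 × 1.046342 = 288.6573
Market S$289.81 > fair 288.6573: forward overpriced → cash-and-carry (borrow at r, buy the stock and collect the dividends, short the forward).
Profit at T = |F_mkt − F*| = |289.81 − 288.6573| = S$1.15 per share

S$1.15 per share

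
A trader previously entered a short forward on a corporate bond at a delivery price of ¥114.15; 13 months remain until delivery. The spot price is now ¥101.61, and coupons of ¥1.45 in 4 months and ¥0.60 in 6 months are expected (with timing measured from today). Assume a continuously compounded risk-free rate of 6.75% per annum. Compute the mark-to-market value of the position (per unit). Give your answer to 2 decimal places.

PV(remaining coupons) I = 1.45·e^(−0.0675·4/12) + 0.60·e^(−0.0675·6/12) = 1.9978
Current forward F = (S − I)·e^(rT) = (101.61 − 1.9978)·e^(0.0675·13/12) = 99.6122 × 1.075865 = 107.1693
Value (long) = (F − K)·e^(−rT) = (107.1693 − 114.15) × 0.929485 = -6.4885
Short position value = −(long value) = ¥6.49

¥6.49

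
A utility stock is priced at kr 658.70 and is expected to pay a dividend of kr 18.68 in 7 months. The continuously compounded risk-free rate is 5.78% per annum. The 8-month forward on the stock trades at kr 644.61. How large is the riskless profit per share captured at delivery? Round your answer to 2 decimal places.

PV(dividends) I = 18.68·e^(−0.0578·7/12) = 18.0607
Fair forward F* = (S − I)·e^(rT) = (658.70 − 18.0607)·e^0.038533 = 640.6393 × 1.039285 = 665.8068
Market kr 644.61 < fair 665.8068: forward underpriced → reverse cash-and-carry (short the stock, invest proceeds at r, pay the dividends, go long the forward).
Profit at T = |F_mkt − F*| = |644.61 − 665.8068| = kr 21.20 per share

kr 21.20 per share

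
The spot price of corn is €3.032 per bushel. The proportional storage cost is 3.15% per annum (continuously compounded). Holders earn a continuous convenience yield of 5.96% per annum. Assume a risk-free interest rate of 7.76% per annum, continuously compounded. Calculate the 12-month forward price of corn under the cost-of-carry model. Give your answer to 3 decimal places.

€3.186 per bushel

Net carry = r + u − y = 0.0776 + 0.0315 − 0.0596 = 0.0495
F = S·e^((r+u−y)T) = 3.032 · e^(0.0495 × 12/12) = 3.032 · e^0.049500
= 3.032 × 1.050746 = €3.186 per bushel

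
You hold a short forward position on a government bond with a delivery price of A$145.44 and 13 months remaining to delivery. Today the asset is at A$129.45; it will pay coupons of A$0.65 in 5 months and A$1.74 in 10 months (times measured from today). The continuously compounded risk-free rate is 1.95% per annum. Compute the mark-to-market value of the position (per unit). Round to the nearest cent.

A$15.31

PV(remaining coupons) I = 0.65·e^(−0.0195·5/12) + 1.74·e^(−0.0195·10/12) = 2.3567
Current forward F = (S − I)·e^(rT) = (129.45 − 2.3567)·e^(0.0195·13/12) = 127.0933 × 1.021350 = 129.8067
Value (long) = (F − K)·e^(−rT) = (129.8067 − 145.44) × 0.979097 = -15.3065
Short position value = −(long value) = A$15.31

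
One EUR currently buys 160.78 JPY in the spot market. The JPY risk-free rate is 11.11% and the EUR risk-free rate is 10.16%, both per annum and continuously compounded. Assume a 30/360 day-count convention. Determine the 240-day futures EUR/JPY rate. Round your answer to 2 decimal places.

161.80

F = S·e^((r_JPY − r_EUR)T) = 160.78 · e^((0.1111 − 0.1016) × 240/360)
= 160.78 · e^0.006333 = 160.78 × 1.006353
F = 161.80 JPY per EUR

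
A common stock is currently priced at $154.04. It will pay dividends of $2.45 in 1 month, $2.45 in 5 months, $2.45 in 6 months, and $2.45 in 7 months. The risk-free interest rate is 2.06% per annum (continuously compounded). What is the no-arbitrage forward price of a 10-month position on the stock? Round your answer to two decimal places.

PV(dividends) I = 2.45·e^(−0.0206·1/12) + 2.45·e^(−0.0206·5/12) + 2.45·e^(−0.0206·6/12) + 2.45·e^(−0.0206·7/12)
I = 2.4458 + 2.4291 + 2.4249 + 2.4207 = 9.7205
F = (S − I)·e^(rT) = (154.04 − 9.7205) · e^(0.0206·10/12)
= 144.3195 · e^0.017167 = 144.3195 × 1.017315 = $146.82

$146.82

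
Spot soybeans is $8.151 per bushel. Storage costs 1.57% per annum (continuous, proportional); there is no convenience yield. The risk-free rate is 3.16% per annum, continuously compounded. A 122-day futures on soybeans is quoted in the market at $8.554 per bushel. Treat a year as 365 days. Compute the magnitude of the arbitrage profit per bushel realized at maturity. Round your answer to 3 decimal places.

$0.273 per bushel

Fair futures: F* = S·e^(carry·T), with carry = (r + u) = 0.0316 + 0.0157 = 0.0473
F* = 8.151 · e^(0.0473 × 122/365) = 8.151 · e^0.015810 = 8.151 × 1.015936 = $8.2809
Market $8.554 > fair $8.2809: forward overpriced → cash-and-carry (buy spot, short the forward).
At maturity, profit = |F_mkt − F*| = |8.554 − 8.2809| = $0.273 per bushel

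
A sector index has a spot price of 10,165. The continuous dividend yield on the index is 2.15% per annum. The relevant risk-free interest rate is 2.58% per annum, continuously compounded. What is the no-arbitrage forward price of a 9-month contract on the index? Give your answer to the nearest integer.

F = S·e^((r − q)T) = 10165 · e^((0.0258 − 0.0215) × 9/12)
= 10165 · e^0.003225 = 10165 × 1.003230
F = 10,198

10,198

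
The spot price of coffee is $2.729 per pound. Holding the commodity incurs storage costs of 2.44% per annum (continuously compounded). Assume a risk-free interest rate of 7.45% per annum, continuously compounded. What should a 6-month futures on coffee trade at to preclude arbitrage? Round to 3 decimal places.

Net carry = r + u − y = 0.0745 + 0.0244 − 0.0000 = 0.0989
F = S·e^((r+u−y)T) = 2.729 · e^(0.0989 × 6/12) = 2.729 · e^0.049450
= 2.729 × 1.050693 = $2.867 per pound

$2.867 per pound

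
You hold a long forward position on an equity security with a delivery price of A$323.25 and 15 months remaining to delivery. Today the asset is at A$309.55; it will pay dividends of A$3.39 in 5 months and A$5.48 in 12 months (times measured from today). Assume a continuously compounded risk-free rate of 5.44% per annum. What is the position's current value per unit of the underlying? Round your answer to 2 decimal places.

-A$0.95

PV(remaining dividends) I = 3.39·e^(−0.0544·5/12) + 5.48·e^(−0.0544·12/12) = 8.5039
Current forward F = (S − I)·e^(rT) = (309.55 − 8.5039)·e^(0.0544·15/12) = 301.0461 × 1.070365 = 322.2292
Value (long) = (F − K)·e^(−rT) = (322.2292 − 323.25) × 0.934260 = -0.9537
Value = -A$0.95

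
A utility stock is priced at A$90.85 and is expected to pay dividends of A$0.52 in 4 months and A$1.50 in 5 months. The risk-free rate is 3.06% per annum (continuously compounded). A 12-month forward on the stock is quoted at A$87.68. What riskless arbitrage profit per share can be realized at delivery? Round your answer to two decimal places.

PV(dividends) I = 0.52·e^(−0.0306·4/12) + 1.50·e^(−0.0306·5/12) = 1.9957
Fair forward F* = (S − I)·e^(rT) = (90.85 − 1.9957)·e^0.030600 = 88.8543 × 1.031073 = 91.6153
Market A$87.68 < fair 91.6153: forward underpriced → reverse cash-and-carry (short the stock, invest proceeds at r, pay the dividends, go long the forward).
Profit at T = |F_mkt − F*| = |87.68 − 91.6153| = A$3.94 per share

A$3.94 per share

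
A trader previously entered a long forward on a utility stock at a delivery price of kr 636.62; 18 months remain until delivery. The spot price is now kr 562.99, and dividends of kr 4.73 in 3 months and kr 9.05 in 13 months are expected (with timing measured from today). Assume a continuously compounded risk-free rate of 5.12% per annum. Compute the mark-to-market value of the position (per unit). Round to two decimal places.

PV(remaining dividends) I = 4.73·e^(−0.0512·3/12) + 9.05·e^(−0.0512·13/12) = 13.2315
Current forward F = (S − I)·e^(rT) = (562.99 − 13.2315)·e^(0.0512·18/12) = 549.7585 × 1.079826 = 593.6435
Value (long) = (F − K)·e^(−rT) = (593.6435 − 636.62) × 0.926075 = -39.7995
Value = -kr 39.80

-kr 39.80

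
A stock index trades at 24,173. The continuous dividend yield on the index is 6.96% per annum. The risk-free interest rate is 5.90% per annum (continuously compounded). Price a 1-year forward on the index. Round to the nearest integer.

F = S·e^((r − q)T) = 24173 · e^((0.0590 − 0.0696) × 1)
= 24173 · e^-0.010600 = 24173 × 0.989456
F = 23,918

23,918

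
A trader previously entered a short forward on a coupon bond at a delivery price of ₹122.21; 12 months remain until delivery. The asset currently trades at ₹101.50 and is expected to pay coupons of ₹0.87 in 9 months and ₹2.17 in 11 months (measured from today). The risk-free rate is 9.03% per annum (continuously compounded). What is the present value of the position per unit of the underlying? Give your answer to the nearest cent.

PV(remaining coupons) I = 0.87·e^(−0.0903·9/12) + 2.17·e^(−0.0903·11/12) = 2.8106
Current forward F = (S − I)·e^(rT) = (101.50 − 2.8106)·e^(0.0903·12/12) = 98.6894 × 1.094503 = 108.0158
Value (long) = (F − K)·e^(−rT) = (108.0158 − 122.21) × 0.913657 = -12.9686
Short position value = −(long value) = ₹12.97

₹12.97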